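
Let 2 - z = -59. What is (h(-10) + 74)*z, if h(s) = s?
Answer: 3904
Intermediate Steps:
z = 61 (z = 2 - 1*(-59) = 2 + 59 = 61)
(h(-10) + 74)*z = (-10 + 74)*61 = 64*61 = 3904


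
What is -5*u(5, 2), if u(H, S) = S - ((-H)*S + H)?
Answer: -35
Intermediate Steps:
u(H, S) = S - H + H*S (u(H, S) = S - (-H*S + H) = S - (H - H*S) = S + (-H + H*S) = S - H + H*S)
-5*u(5, 2) = -5*(2 - 1*5 + 5*2) = -5*(2 - 5 + 10) = -5*7 = -35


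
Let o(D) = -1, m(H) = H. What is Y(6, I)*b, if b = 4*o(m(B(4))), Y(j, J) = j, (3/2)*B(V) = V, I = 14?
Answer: -24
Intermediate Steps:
B(V) = 2*V/3
b = -4 (b = 4*(-1) = -4)
Y(6, I)*b = 6*(-4) = -24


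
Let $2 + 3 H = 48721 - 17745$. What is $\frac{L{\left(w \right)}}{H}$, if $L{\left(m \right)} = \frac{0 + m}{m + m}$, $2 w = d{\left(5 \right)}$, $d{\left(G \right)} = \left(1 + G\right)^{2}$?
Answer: $\frac{3}{61948} \approx 4.8428 \cdot 10^{-5}$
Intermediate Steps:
$w = 18$ ($w = \frac{\left(1 + 5\right)^{2}}{2} = \frac{6^{2}}{2} = \frac{1}{2} \cdot 36 = 18$)
$L{\left(m \right)} = \frac{1}{2}$ ($L{\left(m \right)} = \frac{m}{2 m} = m \frac{1}{2 m} = \frac{1}{2}$)
$H = \frac{30974}{3}$ ($H = - \frac{2}{3} + \frac{48721 - 17745}{3} = - \frac{2}{3} + \frac{1}{3} \cdot 30976 = - \frac{2}{3} + \frac{30976}{3} = \frac{30974}{3} \approx 10325.0$)
$\frac{L{\left(w \right)}}{H} = \frac{1}{2 \cdot \frac{30974}{3}} = \frac{1}{2} \cdot \frac{3}{30974} = \frac{3}{61948}$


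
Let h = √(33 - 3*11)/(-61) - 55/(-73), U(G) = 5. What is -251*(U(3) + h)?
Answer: -105420/73 ≈ -1444.1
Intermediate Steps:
h = 55/73 (h = √(33 - 33)*(-1/61) - 55*(-1/73) = √0*(-1/61) + 55/73 = 0*(-1/61) + 55/73 = 0 + 55/73 = 55/73 ≈ 0.75342)
-251*(U(3) + h) = -251*(5 + 55/73) = -251*420/73 = -105420/73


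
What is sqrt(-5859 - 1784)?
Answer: I*sqrt(7643) ≈ 87.424*I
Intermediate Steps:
sqrt(-5859 - 1784) = sqrt(-7643) = I*sqrt(7643)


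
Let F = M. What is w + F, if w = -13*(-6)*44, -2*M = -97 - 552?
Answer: 7513/2 ≈ 3756.5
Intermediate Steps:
M = 649/2 (M = -(-97 - 552)/2 = -½*(-649) = 649/2 ≈ 324.50)
F = 649/2 ≈ 324.50
w = 3432 (w = 78*44 = 3432)
w + F = 3432 + 649/2 = 7513/2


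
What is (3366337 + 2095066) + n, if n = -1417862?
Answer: 4043541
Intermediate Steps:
(3366337 + 2095066) + n = (3366337 + 2095066) - 1417862 = 5461403 - 1417862 = 4043541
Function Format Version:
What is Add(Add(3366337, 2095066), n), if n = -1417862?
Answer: 4043541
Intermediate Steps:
Add(Add(3366337, 2095066), n) = Add(Add(3366337, 2095066), -1417862) = Add(5461403, -1417862) = 4043541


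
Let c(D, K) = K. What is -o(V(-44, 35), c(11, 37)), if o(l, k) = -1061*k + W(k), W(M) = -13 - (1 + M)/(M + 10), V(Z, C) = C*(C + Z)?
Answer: 1845728/47 ≈ 39271.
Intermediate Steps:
W(M) = -13 - (1 + M)/(10 + M)
o(l, k) = -1061*k + (-131 - 14*k)/(10 + k)
-o(V(-44, 35), c(11, 37)) = -(-131 - 10624*37 - 1061*37²)/(10 + 37) = -(-131 - 393088 - 1061*1369)/47 = -(-131 - 393088 - 1452509)/47 = -(-1845728)/47 = -1*(-1845728/47) = 1845728/47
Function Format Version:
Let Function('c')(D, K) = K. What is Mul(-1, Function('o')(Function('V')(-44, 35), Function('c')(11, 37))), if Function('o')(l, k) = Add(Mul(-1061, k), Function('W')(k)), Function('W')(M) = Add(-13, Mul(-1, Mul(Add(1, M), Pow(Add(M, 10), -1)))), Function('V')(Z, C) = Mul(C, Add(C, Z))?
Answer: Rational(1845728, 47) ≈ 39271.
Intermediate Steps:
Function('W')(M) = Add(-13, Mul(-1, Pow(Add(10, M), -1), Add(1, M))) (Function('W')(M) = Add(-13, Mul(-1, Mul(Add(1, M), Pow(Add(10, M), -1)))) = Add(-13, Mul(-1, Mul(Pow(Add(10, M), -1), Add(1, M)))) = Add(-13, Mul(-1, Pow(Add(10, M), -1), Add(1, M))))
Function('o')(l, k) = Add(Mul(-1061, k), Mul(Pow(Add(10, k), -1), Add(-131, Mul(-14, k))))
Mul(-1, Function('o')(Function('V')(-44, 35), Function('c')(11, 37))) = Mul(-1, Mul(Pow(Add(10, 37), -1), Add(-131, Mul(-10624, 37), Mul(-1061, Pow(37, 2))))) = Mul(-1, Mul(Pow(47, -1), Add(-131, -393088, Mul(-1061, 1369)))) = Mul(-1, Mul(Rational(1, 47), Add(-131, -393088, -1452509))) = Mul(-1, Mul(Rational(1, 47), -1845728)) = Mul(-1, Rational(-1845728, 47)) = Rational(1845728, 47)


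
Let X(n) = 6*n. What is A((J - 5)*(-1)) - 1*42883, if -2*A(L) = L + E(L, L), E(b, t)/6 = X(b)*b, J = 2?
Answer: -86093/2 ≈ -43047.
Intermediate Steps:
E(b, t) = 36*b² (E(b, t) = 6*((6*b)*b) = 6*(6*b²) = 36*b²)
A(L) = -18*L² - L/2 (A(L) = -(L + 36*L²)/2 = -18*L² - L/2)
A((J - 5)*(-1)) - 1*42883 = ((2 - 5)*(-1))*(-1 - 36*(2 - 5)*(-1))/2 - 1*42883 = (-3*(-1))*(-1 - (-108)*(-1))/2 - 42883 = (½)*3*(-1 - 36*3) - 42883 = (½)*3*(-1 - 108) - 42883 = (½)*3*(-109) - 42883 = -327/2 - 42883 = -86093/2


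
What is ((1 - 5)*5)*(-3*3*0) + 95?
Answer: 95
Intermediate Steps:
((1 - 5)*5)*(-3*3*0) + 95 = (-4*5)*(-9*0) + 95 = -20*0 + 95 = 0 + 95 = 95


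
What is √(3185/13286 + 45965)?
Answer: 5*√39191802/146 ≈ 214.40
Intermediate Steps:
√(3185/13286 + 45965) = √(3185*(1/13286) + 45965) = √(35/146 + 45965) = √(6710925/146) = 5*√39191802/146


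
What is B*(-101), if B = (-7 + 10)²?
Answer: -909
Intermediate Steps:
B = 9 (B = 3² = 9)
B*(-101) = 9*(-101) = -909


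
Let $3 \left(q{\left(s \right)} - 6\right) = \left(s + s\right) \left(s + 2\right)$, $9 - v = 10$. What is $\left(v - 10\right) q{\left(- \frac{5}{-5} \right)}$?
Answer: $-88$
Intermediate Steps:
$v = -1$ ($v = 9 - 10 = -1$)
$q{\left(s \right)} = 6 + \frac{2 s \left(2 + s\right)}{3}$ ($q{\left(s \right)} = 6 + \frac{\left(s + s\right) \left(s + 2\right)}{3} = 6 + \frac{2 s \left(2 + s\right)}{3}$)
$\left(v - 10\right) q{\left(- \frac{5}{-5} \right)} = \left(-1 - 10\right) \left(6 + \frac{2 \left(- \frac{5}{-5}\right)^{2}}{3} + \frac{4 \left(- \frac{5}{-5}\right)}{3}\right) = - 11 \left(6 + \frac{2 \left(\left(-5\right) \left(- \frac{1}{5}\right)\right)^{2}}{3} + \frac{4 \left(\left(-5\right) \left(- \frac{1}{5}\right)\right)}{3}\right) = - 11 \left(6 + \frac{2 \cdot 1^{2}}{3} + \frac{4}{3} \cdot 1\right) = - 11 \left(6 + \frac{2}{3} \cdot 1 + \frac{4}{3}\right) = - 11 \left(6 + \frac{2}{3} + \frac{4}{3}\right) = \left(-11\right) 8 = -88$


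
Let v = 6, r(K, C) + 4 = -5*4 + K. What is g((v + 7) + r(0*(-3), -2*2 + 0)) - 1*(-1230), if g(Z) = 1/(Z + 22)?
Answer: 13531/11 ≈ 1230.1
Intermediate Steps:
r(K, C) = -24 + K (r(K, C) = -4 + (-5*4 + K) = -4 + (-20 + K) = -24 + K)
g(Z) = 1/(22 + Z)
g((v + 7) + r(0*(-3), -2*2 + 0)) - 1*(-1230) = 1/(22 + ((6 + 7) + (-24 + 0*(-3)))) - 1*(-1230) = 1/(22 + (13 + (-24 + 0))) + 1230 = 1/(22 + (13 - 24)) + 1230 = 1/(22 - 11) + 1230 = 1/11 + 1230 = 13531/11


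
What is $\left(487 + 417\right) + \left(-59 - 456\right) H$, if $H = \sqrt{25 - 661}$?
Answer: $904 - 1030 i \sqrt{159} \approx 904.0 - 12988.0 i$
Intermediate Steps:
$H = 2 i \sqrt{159}$ ($H = \sqrt{-636} = 2 i \sqrt{159} \approx 25.219 i$)
$\left(487 + 417\right) + \left(-59 - 456\right) H = \left(487 + 417\right) + \left(-59 - 456\right) 2 i \sqrt{159} = 904 + \left(-59 - 456\right) 2 i \sqrt{159} = 904 - 515 \cdot 2 i \sqrt{159} = 904 - 1030 i \sqrt{159}$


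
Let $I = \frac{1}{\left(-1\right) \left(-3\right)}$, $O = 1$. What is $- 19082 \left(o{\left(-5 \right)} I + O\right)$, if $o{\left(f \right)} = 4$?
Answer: $- \frac{133574}{3} \approx -44525.0$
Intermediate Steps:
$I = \frac{1}{3} \approx 0.33333$
$- 19082 \left(o{\left(-5 \right)} I + O\right) = - 19082 \left(4 \cdot \frac{1}{3} + 1\right) = - 19082 \left(\frac{4}{3} + 1\right) = \left(-19082\right) \frac{7}{3} = - \frac{133574}{3}$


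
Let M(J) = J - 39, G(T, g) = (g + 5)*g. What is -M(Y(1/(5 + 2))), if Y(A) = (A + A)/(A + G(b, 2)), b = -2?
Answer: 3859/99 ≈ 38.980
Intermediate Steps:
G(T, g) = g*(5 + g) (G(T, g) = (5 + g)*g = g*(5 + g))
Y(A) = 2*A/(14 + A) (Y(A) = (A + A)/(A + 2*(5 + 2)) = (2*A)/(A + 2*7) = (2*A)/(A + 14) = (2*A)/(14 + A) = 2*A/(14 + A))
M(J) = -39 + J
-M(Y(1/(5 + 2))) = -(-39 + 2/((5 + 2)*(14 + 1/(5 + 2)))) = -(-39 + 2/(7*(14 + 1/7))) = -(-39 + 2*(⅐)/(14 + ⅐)) = -(-39 + 2*(⅐)/(99/7)) = -(-39 + 2*(⅐)*(7/99)) = -(-39 + 2/99) = -1*(-3859/99) = 3859/99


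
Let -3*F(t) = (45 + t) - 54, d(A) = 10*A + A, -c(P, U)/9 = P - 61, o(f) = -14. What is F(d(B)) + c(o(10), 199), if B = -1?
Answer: 2045/3 ≈ 681.67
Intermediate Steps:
c(P, U) = 549 - 9*P (c(P, U) = -9*(P - 61) = -9*(-61 + P) = 549 - 9*P)
d(A) = 11*A
F(t) = 3 - t/3 (F(t) = -((45 + t) - 54)/3 = -(-9 + t)/3 = 3 - t/3)
F(d(B)) + c(o(10), 199) = (3 - 11*(-1)/3) + (549 - 9*(-14)) = (3 - ⅓*(-11)) + (549 + 126) = (3 + 11/3) + 675 = 20/3 + 675 = 2045/3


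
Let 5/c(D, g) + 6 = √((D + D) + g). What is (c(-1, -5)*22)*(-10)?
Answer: 6600/43 + 1100*I*√7/43 ≈ 153.49 + 67.682*I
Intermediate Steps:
c(D, g) = 5/(-6 + √(g + 2*D)) (c(D, g) = 5/(-6 + √((D + D) + g)) = 5/(-6 + √(2*D + g)) = 5/(-6 + √(g + 2*D)))
(c(-1, -5)*22)*(-10) = ((5/(-6 + √(-5 + 2*(-1))))*22)*(-10) = ((5/(-6 + √(-5 - 2)))*22)*(-10) = ((5/(-6 + √(-7)))*22)*(-10) = ((5/(-6 + I*√7))*22)*(-10) = (110/(-6 + I*√7))*(-10) = -1100/(-6 + I*√7)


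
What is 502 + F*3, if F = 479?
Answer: 1939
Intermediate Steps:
502 + F*3 = 502 + 479*3 = 502 + 1437 = 1939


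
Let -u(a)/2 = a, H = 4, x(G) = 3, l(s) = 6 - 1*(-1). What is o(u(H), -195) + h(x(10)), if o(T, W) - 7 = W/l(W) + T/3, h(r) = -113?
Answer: -2867/21 ≈ -136.52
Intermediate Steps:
l(s) = 7 (l(s) = 6 + 1 = 7)
u(a) = -2*a
o(T, W) = 7 + T/3 + W/7 (o(T, W) = 7 + (W/7 + T/3) = 7 + (T/3 + W/7) = 7 + T/3 + W/7)
o(u(H), -195) + h(x(10)) = (7 + (-2*4)/3 + (⅐)*(-195)) - 113 = (7 + (⅓)*(-8) - 195/7) - 113 = (7 - 8/3 - 195/7) - 113 = -494/21 - 113 = -2867/21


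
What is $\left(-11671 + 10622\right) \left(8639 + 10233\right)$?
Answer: $-19796728$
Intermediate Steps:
$\left(-11671 + 10622\right) \left(8639 + 10233\right) = \left(-1049\right) 18872 = -19796728$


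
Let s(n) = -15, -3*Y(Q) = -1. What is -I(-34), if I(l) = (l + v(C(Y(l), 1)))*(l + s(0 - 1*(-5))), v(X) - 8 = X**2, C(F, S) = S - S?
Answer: -1274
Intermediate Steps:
Y(Q) = 1/3 (Y(Q) = -1/3*(-1) = 1/3)
C(F, S) = 0
v(X) = 8 + X**2
I(l) = (-15 + l)*(8 + l) (I(l) = (l + (8 + 0**2))*(l - 15) = (l + (8 + 0))*(-15 + l) = (l + 8)*(-15 + l) = (8 + l)*(-15 + l) = (-15 + l)*(8 + l))
-I(-34) = -(-120 + (-34)**2 - 7*(-34)) = -(-120 + 1156 + 238) = -1*1274 = -1274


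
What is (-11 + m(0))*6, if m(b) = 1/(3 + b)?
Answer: -64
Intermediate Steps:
(-11 + m(0))*6 = (-11 + 1/(3 + 0))*6 = (-11 + 1/3)*6 = -32/3*6 = -64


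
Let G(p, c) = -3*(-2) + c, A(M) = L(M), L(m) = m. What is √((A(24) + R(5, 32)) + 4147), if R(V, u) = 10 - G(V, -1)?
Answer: 12*√29 ≈ 64.622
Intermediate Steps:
A(M) = M
G(p, c) = 6 + c
R(V, u) = 5 (R(V, u) = 10 - (6 - 1) = 10 - 1*5 = 10 - 5 = 5)
√((A(24) + R(5, 32)) + 4147) = √((24 + 5) + 4147) = √(29 + 4147) = √4176 = 12*√29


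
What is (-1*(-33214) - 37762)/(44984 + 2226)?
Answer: -2274/23605 ≈ -0.096336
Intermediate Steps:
(-1*(-33214) - 37762)/(44984 + 2226) = (33214 - 37762)/47210 = -4548*1/47210 = -2274/23605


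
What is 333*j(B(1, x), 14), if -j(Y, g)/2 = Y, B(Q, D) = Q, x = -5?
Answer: -666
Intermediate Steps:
j(Y, g) = -2*Y
333*j(B(1, x), 14) = 333*(-2*1) = 333*(-2) = -666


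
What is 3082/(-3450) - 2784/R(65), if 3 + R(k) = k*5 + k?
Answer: -26081/3225 ≈ -8.0871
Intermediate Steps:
R(k) = -3 + 6*k (R(k) = -3 + (k*5 + k) = -3 + (5*k + k) = -3 + 6*k)
3082/(-3450) - 2784/R(65) = 3082/(-3450) - 2784/(-3 + 6*65) = 3082*(-1/3450) - 2784/(-3 + 390) = -67/75 - 2784/387 = -67/75 - 2784*1/387 = -67/75 - 928/129 = -26081/3225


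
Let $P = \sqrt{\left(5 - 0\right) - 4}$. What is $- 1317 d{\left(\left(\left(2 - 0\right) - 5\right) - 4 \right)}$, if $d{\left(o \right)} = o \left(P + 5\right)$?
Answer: $55314$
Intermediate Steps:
$P = 1$ ($P = \sqrt{\left(5 + 0\right) - 4} = \sqrt{5 - 4} = \sqrt{1} = 1$)
$d{\left(o \right)} = 6 o$ ($d{\left(o \right)} = o \left(1 + 5\right) = o 6 = 6 o$)
$- 1317 d{\left(\left(\left(2 - 0\right) - 5\right) - 4 \right)} = - 1317 \cdot 6 \left(\left(\left(2 - 0\right) - 5\right) - 4\right) = - 1317 \cdot 6 \left(\left(\left(2 + 0\right) - 5\right) - 4\right) = - 1317 \cdot 6 \left(\left(2 - 5\right) - 4\right) = - 1317 \cdot 6 \left(-3 - 4\right) = - 1317 \cdot 6 \left(-7\right) = \left(-1317\right) \left(-42\right) = 55314$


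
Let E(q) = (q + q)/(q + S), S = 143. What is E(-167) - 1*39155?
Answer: -469693/12 ≈ -39141.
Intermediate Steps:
E(q) = 2*q/(143 + q) (E(q) = (q + q)/(q + 143) = (2*q)/(143 + q) = 2*q/(143 + q))
E(-167) - 1*39155 = 2*(-167)/(143 - 167) - 1*39155 = 2*(-167)/(-24) - 39155 = 2*(-167)*(-1/24) - 39155 = 167/12 - 39155 = -469693/12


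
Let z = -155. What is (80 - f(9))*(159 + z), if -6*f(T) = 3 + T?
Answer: 328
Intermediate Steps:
f(T) = -1/2 - T/6 (f(T) = -(3 + T)/6 = -1/2 - T/6)
(80 - f(9))*(159 + z) = (80 - (-1/2 - 1/6*9))*(159 - 155) = (80 - (-1/2 - 3/2))*4 = (80 - 1*(-2))*4 = (80 + 2)*4 = 82*4 = 328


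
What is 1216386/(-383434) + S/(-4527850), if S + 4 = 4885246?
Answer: -1845195307782/434032909225 ≈ -4.2513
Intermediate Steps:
S = 4885242 (S = -4 + 4885246 = 4885242)
1216386/(-383434) + S/(-4527850) = 1216386/(-383434) + 4885242/(-4527850) = 1216386*(-1/383434) + 4885242*(-1/4527850) = -608193/191717 - 2442621/2263925 = -1845195307782/434032909225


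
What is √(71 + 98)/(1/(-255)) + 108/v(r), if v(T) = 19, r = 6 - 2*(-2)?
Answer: -62877/19 ≈ -3309.3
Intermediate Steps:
r = 10 (r = 6 + 4 = 10)
√(71 + 98)/(1/(-255)) + 108/v(r) = √(71 + 98)/(1/(-255)) + 108/19 = √169/(-1/255) + 108*(1/19) = 13*(-255) + 108/19 = -3315 + 108/19 = -62877/19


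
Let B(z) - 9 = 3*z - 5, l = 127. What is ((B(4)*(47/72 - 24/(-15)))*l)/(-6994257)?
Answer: -205994/314741565 ≈ -0.00065449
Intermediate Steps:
B(z) = 4 + 3*z (B(z) = 9 + (3*z - 5) = 9 + (-5 + 3*z) = 4 + 3*z)
((B(4)*(47/72 - 24/(-15)))*l)/(-6994257) = (((4 + 3*4)*(47/72 - 24/(-15)))*127)/(-6994257) = (((4 + 12)*(47*(1/72) - 24*(-1/15)))*127)*(-1/6994257) = ((16*(47/72 + 8/5))*127)*(-1/6994257) = ((16*(811/360))*127)*(-1/6994257) = ((1622/45)*127)*(-1/6994257) = (205994/45)*(-1/6994257) = -205994/314741565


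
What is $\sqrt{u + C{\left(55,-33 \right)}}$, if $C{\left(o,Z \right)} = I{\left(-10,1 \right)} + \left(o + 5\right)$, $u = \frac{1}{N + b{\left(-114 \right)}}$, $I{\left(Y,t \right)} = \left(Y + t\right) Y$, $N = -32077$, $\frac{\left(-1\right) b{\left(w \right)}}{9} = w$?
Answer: $\frac{\sqrt{144624659099}}{31051} \approx 12.247$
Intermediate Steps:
$b{\left(w \right)} = - 9 w$
$I{\left(Y,t \right)} = Y \left(Y + t\right)$
$u = - \frac{1}{31051}$ ($u = \frac{1}{-32077 - -1026} = \frac{1}{-32077 + 1026} = \frac{1}{-31051} = - \frac{1}{31051} \approx -3.2205 \cdot 10^{-5}$)
$C{\left(o,Z \right)} = 95 + o$ ($C{\left(o,Z \right)} = - 10 \left(-10 + 1\right) + \left(o + 5\right) = \left(-10\right) \left(-9\right) + \left(5 + o\right) = 90 + \left(5 + o\right) = 95 + o$)
$\sqrt{u + C{\left(55,-33 \right)}} = \sqrt{- \frac{1}{31051} + \left(95 + 55\right)} = \sqrt{- \frac{1}{31051} + 150} = \sqrt{\frac{4657649}{31051}} = \frac{\sqrt{144624659099}}{31051}$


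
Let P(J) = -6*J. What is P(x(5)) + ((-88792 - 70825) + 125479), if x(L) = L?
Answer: -34168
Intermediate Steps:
P(x(5)) + ((-88792 - 70825) + 125479) = -6*5 + ((-88792 - 70825) + 125479) = -30 + (-159617 + 125479) = -30 - 34138 = -34168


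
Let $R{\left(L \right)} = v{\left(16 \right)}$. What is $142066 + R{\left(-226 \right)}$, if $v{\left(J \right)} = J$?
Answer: $142082$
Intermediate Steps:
$R{\left(L \right)} = 16$
$142066 + R{\left(-226 \right)} = 142066 + 16 = 142082$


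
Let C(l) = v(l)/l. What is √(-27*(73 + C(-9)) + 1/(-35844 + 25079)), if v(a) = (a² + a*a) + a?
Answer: I*√175218470965/10765 ≈ 38.884*I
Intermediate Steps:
v(a) = a + 2*a² (v(a) = (a² + a²) + a = 2*a² + a = a + 2*a²)
C(l) = 1 + 2*l (C(l) = (l*(1 + 2*l))/l = 1 + 2*l)
√(-27*(73 + C(-9)) + 1/(-35844 + 25079)) = √(-27*(73 + (1 + 2*(-9))) + 1/(-35844 + 25079)) = √(-27*(73 + (1 - 18)) + 1/(-10765)) = √(-27*(73 - 17) - 1/10765) = √(-27*56 - 1/10765) = √(-1512 - 1/10765) = √(-16276681/10765) = I*√175218470965/10765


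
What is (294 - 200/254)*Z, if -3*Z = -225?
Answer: 2792850/127 ≈ 21991.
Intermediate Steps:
Z = 75 (Z = -⅓*(-225) = 75)
(294 - 200/254)*Z = (294 - 200/254)*75 = (294 - 200*1/254)*75 = (294 - 100/127)*75 = (37238/127)*75 = 2792850/127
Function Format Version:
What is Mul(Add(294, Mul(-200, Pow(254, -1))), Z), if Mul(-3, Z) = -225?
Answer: Rational(2792850, 127) ≈ 21991.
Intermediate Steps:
Z = 75 (Z = Mul(Rational(-1, 3), -225) = 75)
Mul(Add(294, Mul(-200, Pow(254, -1))), Z) = Mul(Add(294, Mul(-200, Pow(254, -1))), 75) = Mul(Add(294, Mul(-200, Rational(1, 254))), 75) = Mul(Add(294, Rational(-100, 127)), 75) = Mul(Rational(37238, 127), 75) = Rational(2792850, 127)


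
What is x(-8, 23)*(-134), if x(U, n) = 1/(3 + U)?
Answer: 134/5 ≈ 26.800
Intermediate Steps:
x(-8, 23)*(-134) = -134/(3 - 8) = -134/(-5) = -1/5*(-134) = 134/5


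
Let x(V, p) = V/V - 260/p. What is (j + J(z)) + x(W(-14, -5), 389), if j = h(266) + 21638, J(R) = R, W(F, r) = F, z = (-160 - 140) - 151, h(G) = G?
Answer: 8345346/389 ≈ 21453.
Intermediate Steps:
z = -451 (z = -300 - 151 = -451)
x(V, p) = 1 - 260/p
j = 21904 (j = 266 + 21638 = 21904)
(j + J(z)) + x(W(-14, -5), 389) = (21904 - 451) + (-260 + 389)/389 = 21453 + (1/389)*129 = 21453 + 129/389 = 8345346/389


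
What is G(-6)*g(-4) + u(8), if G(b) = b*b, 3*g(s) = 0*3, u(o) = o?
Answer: 8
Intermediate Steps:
g(s) = 0 (g(s) = (0*3)/3 = (⅓)*0 = 0)
G(b) = b²
G(-6)*g(-4) + u(8) = (-6)²*0 + 8 = 36*0 + 8 = 0 + 8 = 8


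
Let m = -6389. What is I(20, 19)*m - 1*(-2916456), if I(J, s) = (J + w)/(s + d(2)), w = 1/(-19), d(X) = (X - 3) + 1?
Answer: 1050419185/361 ≈ 2.9097e+6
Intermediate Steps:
d(X) = -2 + X (d(X) = (-3 + X) + 1 = -2 + X)
w = -1/19 ≈ -0.052632
I(J, s) = (-1/19 + J)/s (I(J, s) = (J - 1/19)/(s + (-2 + 2)) = (-1/19 + J)/(s + 0) = (-1/19 + J)/s)
I(20, 19)*m - 1*(-2916456) = ((-1/19 + 20)/19)*(-6389) - 1*(-2916456) = ((1/19)*(379/19))*(-6389) + 2916456 = (379/361)*(-6389) + 2916456 = -2421431/361 + 2916456 = 1050419185/361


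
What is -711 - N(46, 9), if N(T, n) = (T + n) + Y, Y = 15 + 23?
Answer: -804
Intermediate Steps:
Y = 38
N(T, n) = 38 + T + n (N(T, n) = (T + n) + 38 = 38 + T + n)
-711 - N(46, 9) = -711 - (38 + 46 + 9) = -711 - 1*93 = -711 - 93 = -804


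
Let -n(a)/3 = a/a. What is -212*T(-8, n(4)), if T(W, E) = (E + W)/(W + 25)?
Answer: 2332/17 ≈ 137.18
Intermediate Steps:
n(a) = -3 (n(a) = -3*a/a = -3*1 = -3)
T(W, E) = (E + W)/(25 + W)
-212*T(-8, n(4)) = -212*(-3 - 8)/(25 - 8) = -212*(-11)/17 = -212*(-11/17) = 2332/17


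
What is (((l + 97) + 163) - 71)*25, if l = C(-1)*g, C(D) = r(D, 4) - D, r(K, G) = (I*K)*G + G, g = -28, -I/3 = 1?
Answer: -7175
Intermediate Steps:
I = -3 (I = -3*1 = -3)
r(K, G) = G - 3*G*K (r(K, G) = (-3*K)*G + G = -3*G*K + G = G - 3*G*K)
C(D) = 4 - 13*D (C(D) = 4*(1 - 3*D) - D = (4 - 12*D) - D = 4 - 13*D)
l = -476 (l = (4 - 13*(-1))*(-28) = (4 + 13)*(-28) = 17*(-28) = -476)
(((l + 97) + 163) - 71)*25 = (((-476 + 97) + 163) - 71)*25 = ((-379 + 163) - 71)*25 = (-216 - 71)*25 = -287*25 = -7175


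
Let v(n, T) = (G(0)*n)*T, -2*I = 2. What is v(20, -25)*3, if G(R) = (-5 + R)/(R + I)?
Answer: -7500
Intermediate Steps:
I = -1 (I = -½*2 = -1)
G(R) = (-5 + R)/(-1 + R) (G(R) = (-5 + R)/(R - 1) = (-5 + R)/(-1 + R))
v(n, T) = 5*T*n (v(n, T) = (((-5 + 0)/(-1 + 0))*n)*T = ((-5/(-1))*n)*T = ((-1*(-5))*n)*T = (5*n)*T = 5*T*n)
v(20, -25)*3 = (5*(-25)*20)*3 = -2500*3 = -7500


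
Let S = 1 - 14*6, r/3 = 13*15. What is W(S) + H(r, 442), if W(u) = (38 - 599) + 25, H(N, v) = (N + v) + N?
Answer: 1076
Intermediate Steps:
r = 585 (r = 3*(13*15) = 3*195 = 585)
H(N, v) = v + 2*N
S = -83 (S = 1 - 84 = -83)
W(u) = -536 (W(u) = -561 + 25 = -536)
W(S) + H(r, 442) = -536 + (442 + 2*585) = -536 + (442 + 1170) = -536 + 1612 = 1076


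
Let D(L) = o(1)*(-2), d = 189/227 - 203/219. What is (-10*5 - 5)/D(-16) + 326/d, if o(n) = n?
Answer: -16077463/4690 ≈ -3428.0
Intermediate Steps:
d = -4690/49713 (d = 189*(1/227) - 203*1/219 = 189/227 - 203/219 = -4690/49713 ≈ -0.094342)
D(L) = -2 (D(L) = 1*(-2) = -2)
(-10*5 - 5)/D(-16) + 326/d = (-10*5 - 5)/(-2) + 326/(-4690/49713) = (-50 - 5)*(-½) + 326*(-49713/4690) = -55*(-½) - 8103219/2345 = 55/2 - 8103219/2345 = -16077463/4690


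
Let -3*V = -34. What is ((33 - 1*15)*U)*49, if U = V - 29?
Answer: -15582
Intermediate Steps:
V = 34/3 (V = -1/3*(-34) = 34/3 ≈ 11.333)
U = -53/3 (U = 34/3 - 29 = -53/3 ≈ -17.667)
((33 - 1*15)*U)*49 = ((33 - 1*15)*(-53/3))*49 = ((33 - 15)*(-53/3))*49 = (18*(-53/3))*49 = -318*49 = -15582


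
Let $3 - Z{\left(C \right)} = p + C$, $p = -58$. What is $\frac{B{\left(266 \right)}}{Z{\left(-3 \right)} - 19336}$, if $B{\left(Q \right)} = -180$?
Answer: $\frac{15}{1606} \approx 0.00934$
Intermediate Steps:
$Z{\left(C \right)} = 61 - C$ ($Z{\left(C \right)} = 3 - \left(-58 + C\right) = 61 - C$)
$\frac{B{\left(266 \right)}}{Z{\left(-3 \right)} - 19336} = - \frac{180}{\left(61 - -3\right) - 19336} = - \frac{180}{\left(61 + 3\right) - 19336} = - \frac{180}{64 - 19336} = - \frac{180}{-19272} = \left(-180\right) \left(- \frac{1}{19272}\right) = \frac{15}{1606}$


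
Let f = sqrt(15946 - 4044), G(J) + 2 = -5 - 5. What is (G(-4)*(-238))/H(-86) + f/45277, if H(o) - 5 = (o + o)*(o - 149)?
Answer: 136/1925 + sqrt(11902)/45277 ≈ 0.073059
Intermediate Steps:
G(J) = -12 (G(J) = -2 + (-5 - 5) = -2 - 10 = -12)
H(o) = 5 + 2*o*(-149 + o) (H(o) = 5 + (o + o)*(o - 149) = 5 + (2*o)*(-149 + o) = 5 + 2*o*(-149 + o))
f = sqrt(11902) ≈ 109.10
(G(-4)*(-238))/H(-86) + f/45277 = (-12*(-238))/(5 - 298*(-86) + 2*(-86)**2) + sqrt(11902)/45277 = 2856/(5 + 25628 + 2*7396) + sqrt(11902)*(1/45277) = 2856/(5 + 25628 + 14792) + sqrt(11902)/45277 = 2856/40425 + sqrt(11902)/45277 = 2856*(1/40425) + sqrt(11902)/45277 = 136/1925 + sqrt(11902)/45277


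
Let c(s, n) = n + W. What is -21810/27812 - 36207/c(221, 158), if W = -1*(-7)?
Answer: -168431289/764830 ≈ -220.22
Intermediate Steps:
W = 7
c(s, n) = 7 + n (c(s, n) = n + 7 = 7 + n)
-21810/27812 - 36207/c(221, 158) = -21810/27812 - 36207/(7 + 158) = -21810*1/27812 - 36207/165 = -10905/13906 - 36207*1/165 = -10905/13906 - 12069/55 = -168431289/764830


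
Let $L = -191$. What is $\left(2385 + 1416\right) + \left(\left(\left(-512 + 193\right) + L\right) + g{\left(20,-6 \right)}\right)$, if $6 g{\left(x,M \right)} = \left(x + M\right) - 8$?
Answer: $3292$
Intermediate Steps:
$g{\left(x,M \right)} = - \frac{4}{3} + \frac{M}{6} + \frac{x}{6}$ ($g{\left(x,M \right)} = \frac{\left(x + M\right) - 8}{6} = \frac{\left(M + x\right) - 8}{6} = \frac{-8 + M + x}{6} = - \frac{4}{3} + \frac{M}{6} + \frac{x}{6}$)
$\left(2385 + 1416\right) + \left(\left(\left(-512 + 193\right) + L\right) + g{\left(20,-6 \right)}\right) = \left(2385 + 1416\right) + \left(\left(\left(-512 + 193\right) - 191\right) + \left(- \frac{4}{3} + \frac{1}{6} \left(-6\right) + \frac{1}{6} \cdot 20\right)\right) = 3801 - 509 = 3292$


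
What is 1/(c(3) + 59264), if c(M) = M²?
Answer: 1/59273 ≈ 1.6871e-5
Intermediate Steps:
1/(c(3) + 59264) = 1/(3² + 59264) = 1/(9 + 59264) = 1/59273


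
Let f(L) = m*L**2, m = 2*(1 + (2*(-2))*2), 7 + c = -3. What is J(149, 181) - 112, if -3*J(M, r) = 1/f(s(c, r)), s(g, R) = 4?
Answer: -75263/672 ≈ -112.00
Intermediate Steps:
c = -10 (c = -7 - 3 = -10)
m = -14 (m = 2*(1 - 4*2) = 2*(1 - 8) = 2*(-7) = -14)
f(L) = -14*L**2
J(M, r) = 1/672 (J(M, r) = -1/(3*((-14*4**2))) = -1/(3*((-14*16))) = -1/3/(-224) = -1/3*(-1/224) = 1/672)
J(149, 181) - 112 = 1/672 - 112 = -75263/672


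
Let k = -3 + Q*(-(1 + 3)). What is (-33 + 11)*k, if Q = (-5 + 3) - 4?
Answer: -462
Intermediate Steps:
Q = -6 (Q = -2 - 4 = -6)
k = 21 (k = -3 - (-6)*(1 + 3) = -3 - (-6)*4 = -3 - 6*(-4) = -3 + 24 = 21)
(-33 + 11)*k = (-33 + 11)*21 = -22*21 = -462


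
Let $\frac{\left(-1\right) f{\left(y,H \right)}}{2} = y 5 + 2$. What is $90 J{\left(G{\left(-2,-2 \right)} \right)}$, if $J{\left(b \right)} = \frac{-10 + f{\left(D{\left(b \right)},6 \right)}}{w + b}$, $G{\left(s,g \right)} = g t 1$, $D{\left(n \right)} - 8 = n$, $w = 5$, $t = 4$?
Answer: $420$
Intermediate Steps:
$D{\left(n \right)} = 8 + n$
$f{\left(y,H \right)} = -4 - 10 y$ ($f{\left(y,H \right)} = - 2 \left(y 5 + 2\right) = - 2 \left(5 y + 2\right) = - 2 \left(2 + 5 y\right) = -4 - 10 y$)
$G{\left(s,g \right)} = 4 g$ ($G{\left(s,g \right)} = g 4 \cdot 1 = 4 g 1 = 4 g$)
$J{\left(b \right)} = \frac{-94 - 10 b}{5 + b}$ ($J{\left(b \right)} = \frac{-10 - \left(4 + 10 \left(8 + b\right)\right)}{5 + b} = \frac{-10 - \left(84 + 10 b\right)}{5 + b} = \frac{-94 - 10 b}{5 + b}$)
$90 J{\left(G{\left(-2,-2 \right)} \right)} = 90 \frac{2 \left(-47 - 5 \cdot 4 \left(-2\right)\right)}{5 + 4 \left(-2\right)} = 90 \frac{2 \left(-47 - -40\right)}{5 - 8} = 90 \frac{2 \left(-47 + 40\right)}{-3} = 90 \cdot 2 \left(- \frac{1}{3}\right) \left(-7\right) = 90 \cdot \frac{14}{3} = 420$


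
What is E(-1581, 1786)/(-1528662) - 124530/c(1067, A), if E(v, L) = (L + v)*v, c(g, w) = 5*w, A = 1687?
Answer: -1786956697/122802514 ≈ -14.551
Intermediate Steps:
E(v, L) = v*(L + v)
E(-1581, 1786)/(-1528662) - 124530/c(1067, A) = -1581*(1786 - 1581)/(-1528662) - 124530/(5*1687) = -1581*205*(-1/1528662) - 124530/8435 = -324105*(-1/1528662) - 124530*1/8435 = 108035/509554 - 3558/241 = -1786956697/122802514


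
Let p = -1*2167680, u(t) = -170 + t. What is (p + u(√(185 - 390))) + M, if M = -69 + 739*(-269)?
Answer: -2366710 + I*√205 ≈ -2.3667e+6 + 14.318*I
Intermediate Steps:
p = -2167680
M = -198860 (M = -69 - 198791 = -198860)
(p + u(√(185 - 390))) + M = (-2167680 + (-170 + √(185 - 390))) - 198860 = (-2167680 + (-170 + √(-205))) - 198860 = (-2167680 + (-170 + I*√205)) - 198860 = (-2167850 + I*√205) - 198860 = -2366710 + I*√205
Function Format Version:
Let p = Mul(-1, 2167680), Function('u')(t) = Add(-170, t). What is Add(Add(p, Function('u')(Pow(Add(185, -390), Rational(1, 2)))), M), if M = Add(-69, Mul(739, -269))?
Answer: Add(-2366710, Mul(I, Pow(205, Rational(1, 2)))) ≈ Add(-2.3667e+6, Mul(14.318, I))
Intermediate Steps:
p = -2167680
M = -198860 (M = Add(-69, -198791) = -198860)
Add(Add(p, Function('u')(Pow(Add(185, -390), Rational(1, 2)))), M) = Add(Add(-2167680, Add(-170, Pow(Add(185, -390), Rational(1, 2)))), -198860) = Add(Add(-2167680, Add(-170, Pow(-205, Rational(1, 2)))), -198860) = Add(Add(-2167680, Add(-170, Mul(I, Pow(205, Rational(1, 2))))), -198860) = Add(Add(-2167850, Mul(I, Pow(205, Rational(1, 2)))), -198860) = Add(-2366710, Mul(I, Pow(205, Rational(1, 2))))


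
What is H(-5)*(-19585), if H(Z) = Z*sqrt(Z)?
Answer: 97925*I*sqrt(5) ≈ 2.1897e+5*I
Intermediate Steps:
H(Z) = Z**(3/2)
H(-5)*(-19585) = (-5)**(3/2)*(-19585) = -5*I*sqrt(5)*(-19585) = 97925*I*sqrt(5)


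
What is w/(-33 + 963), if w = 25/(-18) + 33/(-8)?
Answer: -397/66960 ≈ -0.0059289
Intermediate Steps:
w = -397/72 (w = 25*(-1/18) + 33*(-1/8) = -25/18 - 33/8 = -397/72 ≈ -5.5139)
w/(-33 + 963) = -397/(72*(-33 + 963)) = -397/72/930 = -397/72*1/930 = -397/66960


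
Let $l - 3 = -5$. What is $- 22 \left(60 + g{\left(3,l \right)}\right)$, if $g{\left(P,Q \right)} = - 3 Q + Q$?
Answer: $-1408$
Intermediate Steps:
$l = -2$ ($l = 3 - 5 = -2$)
$g{\left(P,Q \right)} = - 2 Q$
$- 22 \left(60 + g{\left(3,l \right)}\right) = - 22 \left(60 - -4\right) = - 22 \left(60 + 4\right) = \left(-22\right) 64 = -1408$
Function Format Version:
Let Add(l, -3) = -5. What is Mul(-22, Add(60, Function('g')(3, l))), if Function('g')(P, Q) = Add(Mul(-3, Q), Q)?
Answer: -1408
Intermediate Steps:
l = -2 (l = Add(3, -5) = -2)
Function('g')(P, Q) = Mul(-2, Q)
Mul(-22, Add(60, Function('g')(3, l))) = Mul(-22, Add(60, Mul(-2, -2))) = Mul(-22, Add(60, 4)) = Mul(-22, 64) = -1408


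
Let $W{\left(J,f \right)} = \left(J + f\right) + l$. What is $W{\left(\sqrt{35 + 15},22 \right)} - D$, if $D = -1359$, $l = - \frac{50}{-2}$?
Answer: $1406 + 5 \sqrt{2} \approx 1413.1$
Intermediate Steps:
$l = 25$ ($l = \left(-50\right) \left(- \frac{1}{2}\right) = 25$)
$W{\left(J,f \right)} = 25 + J + f$ ($W{\left(J,f \right)} = \left(J + f\right) + 25 = 25 + J + f$)
$W{\left(\sqrt{35 + 15},22 \right)} - D = \left(25 + \sqrt{35 + 15} + 22\right) - -1359 = \left(25 + \sqrt{50} + 22\right) + 1359 = \left(25 + 5 \sqrt{2} + 22\right) + 1359 = \left(47 + 5 \sqrt{2}\right) + 1359 = 1406 + 5 \sqrt{2}$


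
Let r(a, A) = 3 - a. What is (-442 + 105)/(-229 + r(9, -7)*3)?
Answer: 337/247 ≈ 1.3644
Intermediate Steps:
(-442 + 105)/(-229 + r(9, -7)*3) = (-442 + 105)/(-229 + (3 - 1*9)*3) = -337/(-229 + (3 - 9)*3) = -337/(-229 - 6*3) = -337/(-229 - 18) = -337/(-247) = -337*(-1/247) = 337/247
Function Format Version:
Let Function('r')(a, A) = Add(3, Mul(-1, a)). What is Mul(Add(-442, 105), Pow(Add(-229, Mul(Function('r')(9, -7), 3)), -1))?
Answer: Rational(337, 247) ≈ 1.3644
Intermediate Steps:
Mul(Add(-442, 105), Pow(Add(-229, Mul(Function('r')(9, -7), 3)), -1)) = Mul(Add(-442, 105), Pow(Add(-229, Mul(Add(3, Mul(-1, 9)), 3)), -1)) = Mul(-337, Pow(Add(-229, Mul(Add(3, -9), 3)), -1)) = Mul(-337, Pow(Add(-229, Mul(-6, 3)), -1)) = Mul(-337, Pow(Add(-229, -18), -1)) = Mul(-337, Pow(-247, -1)) = Mul(-337, Rational(-1, 247)) = Rational(337, 247)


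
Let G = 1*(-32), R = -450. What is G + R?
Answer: -482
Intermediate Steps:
G = -32
G + R = -32 - 450 = -482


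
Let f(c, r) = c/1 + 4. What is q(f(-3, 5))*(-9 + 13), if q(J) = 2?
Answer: 8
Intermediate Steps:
f(c, r) = 4 + c (f(c, r) = 1*c + 4 = c + 4 = 4 + c)
q(f(-3, 5))*(-9 + 13) = 2*(-9 + 13) = 2*4 = 8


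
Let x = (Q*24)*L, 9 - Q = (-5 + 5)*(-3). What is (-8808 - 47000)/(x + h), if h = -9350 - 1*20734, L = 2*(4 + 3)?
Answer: 13952/6765 ≈ 2.0624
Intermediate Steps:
L = 14 (L = 2*7 = 14)
Q = 9 (Q = 9 - (-5 + 5)*(-3) = 9 - 0*(-3) = 9 - 1*0 = 9 + 0 = 9)
x = 3024 (x = (9*24)*14 = 216*14 = 3024)
h = -30084 (h = -9350 - 20734 = -30084)
(-8808 - 47000)/(x + h) = (-8808 - 47000)/(3024 - 30084) = -55808/(-27060) = -55808*(-1/27060) = 13952/6765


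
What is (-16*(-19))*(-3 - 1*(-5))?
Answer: 608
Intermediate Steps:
(-16*(-19))*(-3 - 1*(-5)) = 304*(-3 + 5) = 304*2 = 608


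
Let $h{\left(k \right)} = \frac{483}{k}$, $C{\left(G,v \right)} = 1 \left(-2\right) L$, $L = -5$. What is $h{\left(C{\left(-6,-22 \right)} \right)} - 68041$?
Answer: $- \frac{679927}{10} \approx -67993.0$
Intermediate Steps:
$C{\left(G,v \right)} = 10$ ($C{\left(G,v \right)} = 1 \left(-2\right) \left(-5\right) = \left(-2\right) \left(-5\right) = 10$)
$h{\left(C{\left(-6,-22 \right)} \right)} - 68041 = \frac{483}{10} - 68041 = - \frac{679927}{10}$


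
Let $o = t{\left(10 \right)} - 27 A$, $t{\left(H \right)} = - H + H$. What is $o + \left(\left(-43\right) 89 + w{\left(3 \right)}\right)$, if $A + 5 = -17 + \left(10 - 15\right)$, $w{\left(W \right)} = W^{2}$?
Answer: $-3089$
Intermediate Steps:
$t{\left(H \right)} = 0$
$A = -27$ ($A = -5 + \left(-17 + \left(10 - 15\right)\right) = -5 - 22 = -27$)
$o = 729$ ($o = 0 - -729 = 0 + 729 = 729$)
$o + \left(\left(-43\right) 89 + w{\left(3 \right)}\right) = 729 + \left(\left(-43\right) 89 + 3^{2}\right) = 729 + \left(-3827 + 9\right) = 729 - 3818 = -3089$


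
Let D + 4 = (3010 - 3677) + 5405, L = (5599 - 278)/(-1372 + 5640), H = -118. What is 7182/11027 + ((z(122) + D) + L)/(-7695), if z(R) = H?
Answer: 229265917/4471007420 ≈ 0.051278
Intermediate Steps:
L = 5321/4268 ≈ 1.2467
z(R) = -118
D = 4734 (D = -4 + ((3010 - 3677) + 5405) = -4 + (-667 + 5405) = -4 + 4738 = 4734)
7182/11027 + ((z(122) + D) + L)/(-7695) = 7182/11027 + ((-118 + 4734) + 5321/4268)/(-7695) = 7182*(1/11027) + (4616 + 5321/4268)*(-1/7695) = 7182/11027 + (19706409/4268)*(-1/7695) = 7182/11027 - 243289/405460 = 229265917/4471007420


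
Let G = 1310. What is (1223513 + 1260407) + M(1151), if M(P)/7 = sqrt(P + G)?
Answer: 2483920 + 7*sqrt(2461) ≈ 2.4843e+6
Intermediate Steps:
M(P) = 7*sqrt(1310 + P) (M(P) = 7*sqrt(P + 1310) = 7*sqrt(1310 + P))
(1223513 + 1260407) + M(1151) = (1223513 + 1260407) + 7*sqrt(1310 + 1151) = 2483920 + 7*sqrt(2461)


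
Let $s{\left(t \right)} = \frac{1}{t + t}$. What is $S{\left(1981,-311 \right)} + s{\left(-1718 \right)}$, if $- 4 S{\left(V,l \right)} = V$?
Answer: $- \frac{425420}{859} \approx -495.25$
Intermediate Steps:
$S{\left(V,l \right)} = - \frac{V}{4}$
$s{\left(t \right)} = \frac{1}{2 t}$
$S{\left(1981,-311 \right)} + s{\left(-1718 \right)} = \left(- \frac{1}{4}\right) 1981 + \frac{1}{2 \left(-1718\right)} = - \frac{1981}{4} + \frac{1}{2} \left(- \frac{1}{1718}\right) = - \frac{1981}{4} - \frac{1}{3436} = - \frac{425420}{859}$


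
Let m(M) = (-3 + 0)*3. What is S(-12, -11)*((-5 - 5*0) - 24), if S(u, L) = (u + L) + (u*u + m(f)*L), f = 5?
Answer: -6380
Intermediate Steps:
m(M) = -9 (m(M) = -3*3 = -9)
S(u, L) = u + u**2 - 8*L (S(u, L) = (u + L) + (u*u - 9*L) = (L + u) + (u**2 - 9*L) = u + u**2 - 8*L)
S(-12, -11)*((-5 - 5*0) - 24) = (-12 + (-12)**2 - 8*(-11))*((-5 - 5*0) - 24) = (-12 + 144 + 88)*((-5 + 0) - 24) = 220*(-5 - 24) = 220*(-29) = -6380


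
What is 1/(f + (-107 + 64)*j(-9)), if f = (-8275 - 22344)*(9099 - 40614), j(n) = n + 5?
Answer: 1/964957957 ≈ 1.0363e-9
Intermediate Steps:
j(n) = 5 + n
f = 964957785 (f = -30619*(-31515) = 964957785)
1/(f + (-107 + 64)*j(-9)) = 1/(964957785 + (-107 + 64)*(5 - 9)) = 1/(964957785 - 43*(-4)) = 1/(964957785 + 172) = 1/964957957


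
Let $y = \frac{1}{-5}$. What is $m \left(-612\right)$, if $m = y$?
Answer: $\frac{612}{5} \approx 122.4$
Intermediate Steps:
$y = - \frac{1}{5} \approx -0.2$
$m = - \frac{1}{5} \approx -0.2$
$m \left(-612\right) = \left(- \frac{1}{5}\right) \left(-612\right) = \frac{612}{5}$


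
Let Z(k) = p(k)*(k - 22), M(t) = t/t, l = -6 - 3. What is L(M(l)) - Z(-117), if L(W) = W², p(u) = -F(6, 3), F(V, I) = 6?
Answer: -833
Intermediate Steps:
l = -9
M(t) = 1
p(u) = -6 (p(u) = -1*6 = -6)
Z(k) = 132 - 6*k (Z(k) = -6*(k - 22) = -6*(-22 + k) = 132 - 6*k)
L(M(l)) - Z(-117) = 1² - (132 - 6*(-117)) = 1 - (132 + 702) = 1 - 1*834 = 1 - 834 = -833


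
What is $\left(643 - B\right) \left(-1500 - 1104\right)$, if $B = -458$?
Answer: $-2867004$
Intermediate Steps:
$\left(643 - B\right) \left(-1500 - 1104\right) = \left(643 - -458\right) \left(-1500 - 1104\right) = \left(643 + 458\right) \left(-2604\right) = 1101 \left(-2604\right) = -2867004$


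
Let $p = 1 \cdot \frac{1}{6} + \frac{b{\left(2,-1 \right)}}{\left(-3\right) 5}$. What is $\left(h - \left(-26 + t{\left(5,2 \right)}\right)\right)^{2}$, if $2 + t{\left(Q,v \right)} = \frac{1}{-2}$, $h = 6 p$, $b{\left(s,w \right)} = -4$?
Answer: $\frac{96721}{100} \approx 967.21$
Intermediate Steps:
$p = \frac{13}{30}$ ($p = 1 \cdot \frac{1}{6} - \frac{4}{\left(-3\right) 5} = 1 \cdot \frac{1}{6} - \frac{4}{-15} = \frac{1}{6} - - \frac{4}{15} = \frac{1}{6} + \frac{4}{15} = \frac{13}{30} \approx 0.43333$)
$h = \frac{13}{5}$ ($h = 6 \cdot \frac{13}{30} = \frac{13}{5} \approx 2.6$)
$t{\left(Q,v \right)} = - \frac{5}{2}$ ($t{\left(Q,v \right)} = -2 + \frac{1}{-2} = -2 - \frac{1}{2} = - \frac{5}{2}$)
$\left(h - \left(-26 + t{\left(5,2 \right)}\right)\right)^{2} = \left(\frac{13}{5} + \left(26 - - \frac{5}{2}\right)\right)^{2} = \left(\frac{13}{5} + \left(26 + \frac{5}{2}\right)\right)^{2} = \left(\frac{13}{5} + \frac{57}{2}\right)^{2} = \left(\frac{311}{10}\right)^{2} = \frac{96721}{100}$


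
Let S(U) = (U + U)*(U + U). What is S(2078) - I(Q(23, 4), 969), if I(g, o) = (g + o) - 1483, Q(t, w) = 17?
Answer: 17272833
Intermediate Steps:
I(g, o) = -1483 + g + o
S(U) = 4*U**2 (S(U) = (2*U)*(2*U) = 4*U**2)
S(2078) - I(Q(23, 4), 969) = 4*2078**2 - (-1483 + 17 + 969) = 4*4318084 - 1*(-497) = 17272336 + 497 = 17272833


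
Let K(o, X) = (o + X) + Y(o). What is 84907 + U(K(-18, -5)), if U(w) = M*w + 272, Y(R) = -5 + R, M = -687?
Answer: 116781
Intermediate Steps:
K(o, X) = -5 + X + 2*o (K(o, X) = (o + X) + (-5 + o) = (X + o) + (-5 + o) = -5 + X + 2*o)
U(w) = 272 - 687*w (U(w) = -687*w + 272 = 272 - 687*w)
84907 + U(K(-18, -5)) = 84907 + (272 - 687*(-5 - 5 + 2*(-18))) = 84907 + (272 - 687*(-5 - 5 - 36)) = 84907 + (272 - 687*(-46)) = 84907 + (272 + 31602) = 84907 + 31874 = 116781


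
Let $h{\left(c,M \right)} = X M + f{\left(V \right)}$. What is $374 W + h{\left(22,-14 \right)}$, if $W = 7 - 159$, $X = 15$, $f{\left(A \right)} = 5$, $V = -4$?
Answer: $-57053$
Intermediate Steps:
$W = -152$
$h{\left(c,M \right)} = 5 + 15 M$ ($h{\left(c,M \right)} = 15 M + 5 = 5 + 15 M$)
$374 W + h{\left(22,-14 \right)} = 374 \left(-152\right) + \left(5 + 15 \left(-14\right)\right) = -56848 + \left(5 - 210\right) = -56848 - 205 = -57053$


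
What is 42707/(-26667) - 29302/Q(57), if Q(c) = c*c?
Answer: -102239053/9626787 ≈ -10.620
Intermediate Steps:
Q(c) = c**2
42707/(-26667) - 29302/Q(57) = 42707/(-26667) - 29302/(57**2) = 42707*(-1/26667) - 29302/3249 = -42707/26667 - 29302*1/3249 = -42707/26667 - 29302/3249 = -102239053/9626787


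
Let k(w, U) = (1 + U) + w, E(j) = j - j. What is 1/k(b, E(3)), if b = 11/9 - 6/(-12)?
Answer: 18/49 ≈ 0.36735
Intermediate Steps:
E(j) = 0
b = 31/18 (b = 11*(1/9) - 6*(-1/12) = 11/9 + 1/2 = 31/18 ≈ 1.7222)
k(w, U) = 1 + U + w
1/k(b, E(3)) = 1/(1 + 0 + 31/18) = 1/(49/18) = 18/49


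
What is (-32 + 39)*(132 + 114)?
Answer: 1722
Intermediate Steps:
(-32 + 39)*(132 + 114) = 7*246 = 1722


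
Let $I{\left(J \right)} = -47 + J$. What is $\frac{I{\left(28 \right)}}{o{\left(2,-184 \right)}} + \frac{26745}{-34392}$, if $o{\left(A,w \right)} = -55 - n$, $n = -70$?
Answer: $- \frac{351541}{171960} \approx -2.0443$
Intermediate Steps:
$o{\left(A,w \right)} = 15$ ($o{\left(A,w \right)} = -55 - -70 = -55 + 70 = 15$)
$\frac{I{\left(28 \right)}}{o{\left(2,-184 \right)}} + \frac{26745}{-34392} = \frac{-47 + 28}{15} + \frac{26745}{-34392} = \left(-19\right) \frac{1}{15} + 26745 \left(- \frac{1}{34392}\right) = - \frac{19}{15} - \frac{8915}{11464} = - \frac{351541}{171960}$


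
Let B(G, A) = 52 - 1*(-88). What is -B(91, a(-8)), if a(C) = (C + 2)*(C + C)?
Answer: -140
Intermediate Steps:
a(C) = 2*C*(2 + C) (a(C) = (2 + C)*(2*C) = 2*C*(2 + C))
B(G, A) = 140 (B(G, A) = 52 + 88 = 140)
-B(91, a(-8)) = -1*140 = -140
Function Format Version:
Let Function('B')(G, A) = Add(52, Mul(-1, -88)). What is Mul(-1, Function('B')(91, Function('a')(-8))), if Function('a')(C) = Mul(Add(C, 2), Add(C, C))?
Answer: -140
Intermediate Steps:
Function('a')(C) = Mul(2, C, Add(2, C)) (Function('a')(C) = Mul(Add(2, C), Mul(2, C)) = Mul(2, C, Add(2, C)))
Function('B')(G, A) = 140 (Function('B')(G, A) = Add(52, 88) = 140)
Mul(-1, Function('B')(91, Function('a')(-8))) = Mul(-1, 140) = -140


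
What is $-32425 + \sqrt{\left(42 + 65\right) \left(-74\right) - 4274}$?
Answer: $-32425 + 4 i \sqrt{762} \approx -32425.0 + 110.42 i$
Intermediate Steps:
$-32425 + \sqrt{\left(42 + 65\right) \left(-74\right) - 4274} = -32425 + \sqrt{107 \left(-74\right) - 4274} = -32425 + \sqrt{-7918 - 4274} = -32425 + \sqrt{-12192} = -32425 + 4 i \sqrt{762}$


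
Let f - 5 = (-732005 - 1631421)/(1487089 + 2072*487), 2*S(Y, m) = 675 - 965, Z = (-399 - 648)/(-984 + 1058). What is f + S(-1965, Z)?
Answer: -351824846/2496153 ≈ -140.95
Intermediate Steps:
Z = -1047/74 ≈ -14.149
S(Y, m) = -145 (S(Y, m) = (675 - 965)/2 = (½)*(-290) = -145)
f = 10117339/2496153 (f = 5 + (-732005 - 1631421)/(1487089 + 2072*487) = 5 - 2363426/(1487089 + 1009064) = 5 - 2363426/2496153 = 10117339/2496153 ≈ 4.0532)
f + S(-1965, Z) = 10117339/2496153 - 145 = -351824846/2496153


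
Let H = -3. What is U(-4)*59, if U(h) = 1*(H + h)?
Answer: -413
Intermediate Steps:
U(h) = -3 + h (U(h) = 1*(-3 + h) = -3 + h)
U(-4)*59 = (-3 - 4)*59 = -7*59 = -413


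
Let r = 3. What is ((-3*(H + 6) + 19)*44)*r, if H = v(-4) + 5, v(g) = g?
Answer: -264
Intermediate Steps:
H = 1 (H = -4 + 5 = 1)
((-3*(H + 6) + 19)*44)*r = ((-3*(1 + 6) + 19)*44)*3 = ((-3*7 + 19)*44)*3 = ((-21 + 19)*44)*3 = -2*44*3 = -88*3 = -264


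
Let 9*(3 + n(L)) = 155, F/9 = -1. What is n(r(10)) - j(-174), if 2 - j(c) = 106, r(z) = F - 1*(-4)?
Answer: 1064/9 ≈ 118.22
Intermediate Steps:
F = -9 (F = 9*(-1) = -9)
r(z) = -5 (r(z) = -9 - 1*(-4) = -9 + 4 = -5)
n(L) = 128/9 (n(L) = -3 + (1/9)*155 = -3 + 155/9 = 128/9)
j(c) = -104 (j(c) = 2 - 1*106 = 2 - 106 = -104)
n(r(10)) - j(-174) = 128/9 - 1*(-104) = 128/9 + 104 = 1064/9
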